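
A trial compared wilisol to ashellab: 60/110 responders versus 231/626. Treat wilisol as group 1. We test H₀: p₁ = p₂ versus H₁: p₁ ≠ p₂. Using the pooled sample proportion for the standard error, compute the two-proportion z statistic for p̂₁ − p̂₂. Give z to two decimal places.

p̂₁ = 60/110 ≈ 0.54545, p̂₂ = 231/626 ≈ 0.36901.
Pooled p̂ = (60+231)/(110+626) = 291/736 = 0.39538.
SE = √(p̂(1−p̂)(1/n₁+1/n₂)) = √(0.39538·0.60462·0.0106884) = √(0.0025551) = 0.05055.
z = (0.54545 − 0.36901)/0.05055 = 0.17644/0.05055 = 3.49.

z = 3.49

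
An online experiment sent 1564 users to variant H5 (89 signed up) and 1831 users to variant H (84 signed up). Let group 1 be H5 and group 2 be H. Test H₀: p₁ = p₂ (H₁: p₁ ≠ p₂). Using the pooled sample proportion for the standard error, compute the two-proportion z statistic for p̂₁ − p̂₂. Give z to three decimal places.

z = 1.457

p̂₁ = 89/1564 ≈ 0.05691, p̂₂ = 84/1831 ≈ 0.04588.
Pooled p̂ = (89+84)/(1564+1831) = 173/3395 = 0.05096.
SE = √(p̂(1−p̂)(1/n₁+1/n₂)) = √(0.05096·0.94904·0.00118554) = √(5.73333e-05) = 0.00757.
z = (0.05691 − 0.04588)/0.00757 = 0.01103/0.00757 = 1.457.
p-value = 2·P(Z > 1.457) ≈ 0.1452.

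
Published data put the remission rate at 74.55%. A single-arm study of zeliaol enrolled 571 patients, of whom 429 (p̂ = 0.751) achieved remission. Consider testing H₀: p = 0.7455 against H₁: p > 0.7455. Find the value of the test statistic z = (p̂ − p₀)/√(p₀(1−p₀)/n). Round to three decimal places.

z = 0.319

p̂ = 429/571 ≈ 0.75131.
Standard error under H₀: √(0.7455×0.2545/571) = 0.01823.
z = (0.75131 − 0.7455)/0.01823 = 0.00581/0.01823 = 0.319.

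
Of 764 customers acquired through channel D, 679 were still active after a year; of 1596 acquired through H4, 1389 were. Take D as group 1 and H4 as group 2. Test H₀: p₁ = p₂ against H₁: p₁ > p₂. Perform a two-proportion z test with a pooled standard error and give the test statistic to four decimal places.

z = 1.2731

p̂₁ = 679/764 = 0.888743, p̂₂ = 1389/1596 = 0.870301.
Pooled p̂ = (679+1389)/(764+1596) = 2068/2360 = 0.876271.
SE = √(0.10842 × 0.00193547) = 0.014486.
z = (0.888743 − 0.870301)/0.014486 = 0.018442/0.014486 = 1.2731.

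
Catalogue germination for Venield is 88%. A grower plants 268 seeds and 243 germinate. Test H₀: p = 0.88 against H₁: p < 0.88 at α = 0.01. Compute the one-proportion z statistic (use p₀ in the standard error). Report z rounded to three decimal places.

p̂ = 243/268 = 0.90672.
Under H₀, SE = √(0.88·0.12/268) = √(0.00039403) = 0.01985.
z = (0.90672 − 0.88)/0.01985 = 0.02672/0.01985 = 1.346.
p-value = P(Z < 1.346) ≈ 0.9108. With α = 0.01, fail to reject H₀.

z = 1.346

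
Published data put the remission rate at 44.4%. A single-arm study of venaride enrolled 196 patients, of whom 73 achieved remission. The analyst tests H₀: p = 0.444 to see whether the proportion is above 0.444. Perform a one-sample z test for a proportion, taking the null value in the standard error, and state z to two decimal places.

z = -2.02

p̂ = 73/196 ≈ 0.3724.
Standard error under H₀: √(0.444×0.556/196) = 0.0355.
z = (0.3724 − 0.444)/0.0355 = -0.0716/0.0355 = -2.02.
p-value = P(Z > -2.016) ≈ 0.9781.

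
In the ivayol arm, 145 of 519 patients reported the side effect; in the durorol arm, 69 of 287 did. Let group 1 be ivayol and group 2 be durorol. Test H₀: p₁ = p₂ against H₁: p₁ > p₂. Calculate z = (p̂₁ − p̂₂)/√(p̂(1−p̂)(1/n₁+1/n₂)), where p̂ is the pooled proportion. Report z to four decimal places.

z = 1.1995

p̂₁ = 145/519 = 0.279383, p̂₂ = 69/287 = 0.240418.
Pooled p̂ = (145+69)/(519+287) = 214/806 = 0.265509.
SE = √(0.195014 × 0.0054111) = 0.032484.
z = (0.279383 − 0.240418)/0.032484 = 0.038965/0.032484 = 1.1995.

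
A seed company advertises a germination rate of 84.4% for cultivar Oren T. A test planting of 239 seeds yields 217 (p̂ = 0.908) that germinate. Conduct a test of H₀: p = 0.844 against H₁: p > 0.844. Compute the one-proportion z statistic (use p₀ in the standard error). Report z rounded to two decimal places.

z = 2.72

p̂ = 217/239 = 0.9079.
Standard error under H₀: √(0.844×0.156/239) = 0.0235.
z = (0.9079 − 0.844)/0.0235 = 0.0639/0.0235 = 2.72.
p-value = P(Z > 2.725) ≈ 0.0032.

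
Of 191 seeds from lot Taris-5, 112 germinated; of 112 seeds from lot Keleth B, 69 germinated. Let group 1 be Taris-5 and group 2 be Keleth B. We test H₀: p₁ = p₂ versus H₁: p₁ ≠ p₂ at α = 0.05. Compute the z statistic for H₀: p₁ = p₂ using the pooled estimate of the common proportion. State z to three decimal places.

p̂₁ = 112/191 ≈ 0.586387, p̂₂ = 69/112 ≈ 0.616071.
Pooled p̂ = (112+69)/(191+112) = 181/303 = 0.597360.
SE = √(p̂(1−p̂)(1/n₁+1/n₂)) = √(0.597360·0.402640·0.0141642) = √(0.00340678) = 0.058368.
z = (0.586387 − 0.616071)/0.058368 = -0.029684/0.058368 = -0.509.
Two-sided p-value ≈ 2·Φ(−0.509) = 0.6111. With α = 0.05, fail to reject H₀.

z = -0.509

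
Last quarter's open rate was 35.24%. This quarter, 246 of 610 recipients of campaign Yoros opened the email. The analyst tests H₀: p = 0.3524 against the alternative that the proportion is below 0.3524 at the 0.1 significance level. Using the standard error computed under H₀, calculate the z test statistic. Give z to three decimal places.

p̂ = 246/610 ≈ 0.403279.
Standard error under H₀: √(0.3524×0.6476/610) = 0.019342.
z = (0.403279 − 0.3524)/0.019342 = 0.050879/0.019342 = 2.630.
p-value = P(Z < 2.630) ≈ 0.9957, so at α = 0.1 we fail to reject H₀.

z = 2.630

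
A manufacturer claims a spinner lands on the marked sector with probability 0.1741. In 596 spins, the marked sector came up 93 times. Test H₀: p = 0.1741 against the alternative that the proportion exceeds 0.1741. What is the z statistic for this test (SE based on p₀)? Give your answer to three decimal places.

p̂ = 93/596 ≈ 0.15604.
SE = √(p₀(1−p₀)/n) = √(0.14379/596) = 0.01553.
z = (0.15604 − 0.1741)/0.01553 = -0.01806/0.01553 = -1.163.

z = -1.163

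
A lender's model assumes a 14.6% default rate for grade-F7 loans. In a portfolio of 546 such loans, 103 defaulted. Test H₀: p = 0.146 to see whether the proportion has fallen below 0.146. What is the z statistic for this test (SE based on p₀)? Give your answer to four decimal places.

z = 2.8220

p̂ = 103/546 ≈ 0.1886447.
Under H₀, SE = √(0.146·0.854/546) = √(0.000228359) = 0.0151116.
z = (0.1886447 − 0.146)/0.0151116 = 0.0426447/0.0151116 = 2.8220.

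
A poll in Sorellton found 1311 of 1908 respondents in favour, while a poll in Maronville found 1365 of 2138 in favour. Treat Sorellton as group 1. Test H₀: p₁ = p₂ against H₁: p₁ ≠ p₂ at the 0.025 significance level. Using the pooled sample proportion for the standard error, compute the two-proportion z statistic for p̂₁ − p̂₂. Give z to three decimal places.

z = 3.265

p̂₁ = 1311/1908 = 0.687107, p̂₂ = 1365/2138 = 0.638447.
Pooled p̂ = (1311+1365)/(1908+2138) = 2676/4046 = 0.661394.
SE = √(p̂(1−p̂)(1/n₁+1/n₂)) = √(0.661394·0.338606·0.000991836) = √(0.000222124) = 0.014904.
z = (0.687107 − 0.638447)/0.014904 = 0.048660/0.014904 = 3.265.
Two-sided p-value ≈ 2·Φ(−3.265) = 0.0011; since p < α = 0.025, reject H₀.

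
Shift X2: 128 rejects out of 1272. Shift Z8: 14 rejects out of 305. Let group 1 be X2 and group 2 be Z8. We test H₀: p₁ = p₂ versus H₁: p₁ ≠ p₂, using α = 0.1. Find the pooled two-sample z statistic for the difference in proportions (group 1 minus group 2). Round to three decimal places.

p̂₁ = 128/1272 = 0.10063, p̂₂ = 14/305 = 0.04590.
Pooled p̂ = (128+14)/(1272+305) = 142/1577 = 0.09004.
SE = √(0.0819364 × 0.00406485) = 0.01825.
z = (0.10063 − 0.04590)/0.01825 = 0.05473/0.01825 = 2.999.
Two-sided p-value ≈ 2·Φ(−2.999) = 0.0027, so at α = 0.1 we reject H₀.

z = 2.999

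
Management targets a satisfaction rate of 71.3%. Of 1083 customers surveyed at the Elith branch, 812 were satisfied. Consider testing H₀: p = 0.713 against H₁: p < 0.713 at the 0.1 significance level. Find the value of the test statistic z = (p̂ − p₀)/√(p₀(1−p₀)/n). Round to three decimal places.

p̂ = 812/1083 = 0.749769.
SE = √(p₀(1−p₀)/n) = √(0.20463/1083) = 0.013746.
z = (0.749769 − 0.713)/0.013746 = 0.036769/0.013746 = 2.675.
p-value = P(Z < 2.675) ≈ 0.9963, so at α = 0.1 we fail to reject H₀.

z = 2.675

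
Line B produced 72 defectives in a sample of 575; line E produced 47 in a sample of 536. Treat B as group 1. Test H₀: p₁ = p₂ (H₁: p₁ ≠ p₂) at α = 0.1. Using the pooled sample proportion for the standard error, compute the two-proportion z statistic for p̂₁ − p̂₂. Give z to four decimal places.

z = 2.0213

p̂₁ = 72/575 ≈ 0.1252174, p̂₂ = 47/536 ≈ 0.0876866.
Pooled p̂ = (72+47)/(575+536) = 119/1111 = 0.1071107.
SE = √(p̂(1−p̂)(1/n₁+1/n₂)) = √(0.1071107·0.8928893·0.0036048) = √(0.000344756) = 0.0185676.
z = (0.1252174 − 0.0876866)/0.0185676 = 0.0375308/0.0185676 = 2.0213.
p-value = 2·P(Z > 2.021) ≈ 0.0432, so at α = 0.1 we reject H₀.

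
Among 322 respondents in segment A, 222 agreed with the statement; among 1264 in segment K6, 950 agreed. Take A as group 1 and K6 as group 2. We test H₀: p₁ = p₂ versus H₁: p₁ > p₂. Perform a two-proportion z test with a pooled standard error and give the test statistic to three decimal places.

p̂₁ = 222/322 = 0.689441, p̂₂ = 950/1264 = 0.751582.
Pooled p̂ = (222+950)/(322+1264) = 1172/1586 = 0.738966.
SE = √(0.192895 × 0.00389673) = 0.027416.
z = (0.689441 − 0.751582)/0.027416 = -0.062141/0.027416 = -2.267.

z = -2.267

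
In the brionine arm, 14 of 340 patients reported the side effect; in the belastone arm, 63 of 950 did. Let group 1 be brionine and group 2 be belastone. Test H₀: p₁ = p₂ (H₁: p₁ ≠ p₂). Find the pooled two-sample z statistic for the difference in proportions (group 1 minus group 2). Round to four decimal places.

p̂₁ = 14/340 ≈ 0.041176, p̂₂ = 63/950 ≈ 0.066316.
Pooled p̂ = (14+63)/(340+950) = 77/1290 = 0.059690.
SE = √(p̂(1−p̂)(1/n₁+1/n₂)) = √(0.059690·0.940310·0.00399381) = √(0.000224161) = 0.014972.
z = (0.041176 − 0.066316)/0.014972 = -0.025140/0.014972 = -1.6791.
p-value = 2·P(Z > 1.679) ≈ 0.0931.

z = -1.6791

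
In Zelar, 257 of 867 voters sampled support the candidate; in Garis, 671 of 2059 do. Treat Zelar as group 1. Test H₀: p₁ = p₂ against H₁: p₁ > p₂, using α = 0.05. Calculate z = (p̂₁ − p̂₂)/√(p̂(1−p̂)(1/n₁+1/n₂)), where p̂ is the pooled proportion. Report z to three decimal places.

z = -1.564

p̂₁ = 257/867 = 0.29642, p̂₂ = 671/2059 = 0.32589.
Pooled p̂ = (257+671)/(867+2059) = 928/2926 = 0.31716.
SE = √(p̂(1−p̂)(1/n₁+1/n₂)) = √(0.31716·0.68284·0.00163908) = √(0.000354972) = 0.01884.
z = (0.29642 − 0.32589)/0.01884 = -0.02947/0.01884 = -1.564.
p-value = P(Z > -1.564) ≈ 0.9411; since p > α = 0.05, fail to reject H₀.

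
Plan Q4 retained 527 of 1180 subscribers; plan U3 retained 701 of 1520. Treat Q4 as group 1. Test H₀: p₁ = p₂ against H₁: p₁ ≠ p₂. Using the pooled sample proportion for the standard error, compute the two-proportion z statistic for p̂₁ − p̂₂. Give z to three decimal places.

z = -0.754

p̂₁ = 527/1180 = 0.44661, p̂₂ = 701/1520 = 0.46118.
Pooled p̂ = (527+701)/(1180+1520) = 1228/2700 = 0.45481.
SE = √(p̂(1−p̂)(1/n₁+1/n₂)) = √(0.45481·0.54519·0.00150535) = √(0.000373265) = 0.01932.
z = (0.44661 − 0.46118)/0.01932 = -0.01457/0.01932 = -0.754.
p-value = 2·P(Z > 0.754) ≈ 0.4506.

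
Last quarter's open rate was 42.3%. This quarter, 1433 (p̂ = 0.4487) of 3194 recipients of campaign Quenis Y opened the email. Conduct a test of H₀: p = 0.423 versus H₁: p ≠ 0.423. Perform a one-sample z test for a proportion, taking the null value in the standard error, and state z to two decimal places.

p̂ = 1433/3194 = 0.44865.
Standard error under H₀: √(0.423×0.577/3194) = 0.00874.
z = (0.44865 − 0.423)/0.00874 = 0.02565/0.00874 = 2.93.
Two-sided p-value ≈ 2·Φ(−2.935) = 0.0033.

z = 2.93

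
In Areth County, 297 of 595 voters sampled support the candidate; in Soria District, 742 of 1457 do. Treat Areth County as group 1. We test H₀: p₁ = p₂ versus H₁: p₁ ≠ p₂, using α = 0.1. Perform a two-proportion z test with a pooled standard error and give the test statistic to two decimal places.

z = -0.42

p̂₁ = 297/595 = 0.4992, p̂₂ = 742/1457 = 0.5093.
Pooled p̂ = (297+742)/(595+1457) = 1039/2052 = 0.5063.
SE = √(p̂(1−p̂)(1/n₁+1/n₂)) = √(0.5063·0.4937·0.00236701) = √(0.000591659) = 0.0243.
z = (0.4992 − 0.5093)/0.0243 = -0.0101/0.0243 = -0.42.
Two-sided p-value ≈ 2·Φ(−0.415) = 0.6778; since p > α = 0.1, fail to reject H₀.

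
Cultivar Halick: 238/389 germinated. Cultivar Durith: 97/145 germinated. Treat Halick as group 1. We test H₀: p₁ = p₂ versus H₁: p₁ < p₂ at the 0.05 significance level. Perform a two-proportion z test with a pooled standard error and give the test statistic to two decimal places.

p̂₁ = 238/389 ≈ 0.61183, p̂₂ = 97/145 ≈ 0.66897.
Pooled p̂ = (238+97)/(389+145) = 335/534 = 0.62734.
SE = √(0.233784 × 0.00946725) = 0.04705.
z = (0.61183 − 0.66897)/0.04705 = -0.05714/0.04705 = -1.21.
p-value = P(Z < -1.215) ≈ 0.1123, so at α = 0.05 we fail to reject H₀.

z = -1.21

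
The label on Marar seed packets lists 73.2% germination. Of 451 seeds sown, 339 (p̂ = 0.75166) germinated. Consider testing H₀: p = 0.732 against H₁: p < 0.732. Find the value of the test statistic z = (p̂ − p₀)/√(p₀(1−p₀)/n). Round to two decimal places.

z = 0.94

p̂ = 339/451 ≈ 0.7517.
Under H₀, SE = √(0.732·0.268/451) = √(0.00043498) = 0.0209.
z = (0.7517 − 0.732)/0.0209 = 0.0197/0.0209 = 0.94.
p-value = P(Z < 0.943) ≈ 0.8271.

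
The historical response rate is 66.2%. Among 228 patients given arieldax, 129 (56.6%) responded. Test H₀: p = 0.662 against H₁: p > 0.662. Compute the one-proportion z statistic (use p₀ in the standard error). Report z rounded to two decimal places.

p̂ = 129/228 ≈ 0.5658.
Standard error under H₀: √(0.662×0.338/228) = 0.0313.
z = (0.5658 − 0.662)/0.0313 = -0.0962/0.0313 = -3.07.
p-value = P(Z > -3.071) ≈ 0.9989.

z = -3.07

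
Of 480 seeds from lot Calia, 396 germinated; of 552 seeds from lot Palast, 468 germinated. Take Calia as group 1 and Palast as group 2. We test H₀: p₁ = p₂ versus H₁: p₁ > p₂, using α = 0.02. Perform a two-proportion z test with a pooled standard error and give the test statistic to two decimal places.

z = -0.99

p̂₁ = 396/480 ≈ 0.8250, p̂₂ = 468/552 ≈ 0.8478.
Pooled p̂ = (396+468)/(480+552) = 864/1032 = 0.8372.
SE = √(p̂(1−p̂)(1/n₁+1/n₂)) = √(0.8372·0.1628·0.00389493) = √(0.000530839) = 0.0230.
z = (0.8250 − 0.8478)/0.0230 = -0.0228/0.0230 = -0.99.
p-value = P(Z > -0.991) ≈ 0.8391; since p > α = 0.02, fail to reject H₀.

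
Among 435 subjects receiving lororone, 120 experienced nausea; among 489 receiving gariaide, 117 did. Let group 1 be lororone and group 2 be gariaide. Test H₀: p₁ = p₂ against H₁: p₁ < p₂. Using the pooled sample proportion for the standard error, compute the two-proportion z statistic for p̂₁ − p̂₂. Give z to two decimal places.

z = 1.27

p̂₁ = 120/435 ≈ 0.2759, p̂₂ = 117/489 ≈ 0.2393.
Pooled p̂ = (120+117)/(435+489) = 237/924 = 0.2565.
SE = √(0.190705 × 0.00434384) = 0.0288.
z = (0.2759 − 0.2393)/0.0288 = 0.0366/0.0288 = 1.27.
p-value = P(Z < 1.272) ≈ 0.8982.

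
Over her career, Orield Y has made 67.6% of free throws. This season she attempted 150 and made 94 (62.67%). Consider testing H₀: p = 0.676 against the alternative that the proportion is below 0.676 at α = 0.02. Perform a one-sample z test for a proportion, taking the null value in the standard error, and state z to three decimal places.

p̂ = 94/150 = 0.62667.
SE = √(p₀(1−p₀)/n) = √(0.21902/150) = 0.03821.
z = (0.62667 − 0.676)/0.03821 = -0.04933/0.03821 = -1.291.
p-value = P(Z < -1.291) ≈ 0.0983; since p > α = 0.02, fail to reject H₀.

z = -1.291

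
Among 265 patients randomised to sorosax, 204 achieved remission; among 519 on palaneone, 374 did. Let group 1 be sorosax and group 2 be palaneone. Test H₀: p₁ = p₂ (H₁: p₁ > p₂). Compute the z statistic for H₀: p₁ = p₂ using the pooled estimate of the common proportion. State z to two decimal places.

p̂₁ = 204/265 ≈ 0.7698, p̂₂ = 374/519 ≈ 0.7206.
Pooled p̂ = (204+374)/(265+519) = 578/784 = 0.7372.
SE = √(0.193715 × 0.00570037) = 0.0332.
z = (0.7698 − 0.7206)/0.0332 = 0.0492/0.0332 = 1.48.
p-value = P(Z > 1.480) ≈ 0.0694.

z = 1.48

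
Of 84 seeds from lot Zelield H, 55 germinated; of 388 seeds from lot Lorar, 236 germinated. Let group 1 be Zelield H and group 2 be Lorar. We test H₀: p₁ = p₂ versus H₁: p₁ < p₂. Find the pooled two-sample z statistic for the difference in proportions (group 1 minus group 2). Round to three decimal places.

z = 0.795

p̂₁ = 55/84 = 0.65476, p̂₂ = 236/388 = 0.60825.
Pooled p̂ = (55+236)/(84+388) = 291/472 = 0.61653.
SE = √(0.236422 × 0.0144821) = 0.05851.
z = (0.65476 − 0.60825)/0.05851 = 0.04651/0.05851 = 0.795.
p-value = P(Z < 0.795) ≈ 0.7867.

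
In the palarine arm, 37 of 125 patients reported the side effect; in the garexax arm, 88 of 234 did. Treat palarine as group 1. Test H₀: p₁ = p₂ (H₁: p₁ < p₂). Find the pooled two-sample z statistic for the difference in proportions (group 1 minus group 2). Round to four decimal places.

p̂₁ = 37/125 ≈ 0.296000, p̂₂ = 88/234 ≈ 0.376068.
Pooled p̂ = (37+88)/(125+234) = 125/359 = 0.348189.
SE = √(p̂(1−p̂)(1/n₁+1/n₂)) = √(0.348189·0.651811·0.0122735) = √(0.00278552) = 0.052778.
z = (0.296000 − 0.376068)/0.052778 = -0.080068/0.052778 = -1.5171.
p-value = P(Z < -1.517) ≈ 0.0646.

z = -1.5171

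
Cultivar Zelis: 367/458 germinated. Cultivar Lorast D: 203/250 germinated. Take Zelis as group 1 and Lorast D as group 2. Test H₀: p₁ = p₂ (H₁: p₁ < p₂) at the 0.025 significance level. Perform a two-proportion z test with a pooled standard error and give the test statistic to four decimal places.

p̂₁ = 367/458 = 0.801310, p̂₂ = 203/250 = 0.812000.
Pooled p̂ = (367+203)/(458+250) = 570/708 = 0.805085.
SE = √(p̂(1−p̂)(1/n₁+1/n₂)) = √(0.805085·0.194915·0.00618341) = √(0.00097032) = 0.031150.
z = (0.801310 − 0.812000)/0.031150 = -0.010690/0.031150 = -0.3432.
p-value = P(Z < -0.343) ≈ 0.3657. With α = 0.025, fail to reject H₀.

z = -0.3432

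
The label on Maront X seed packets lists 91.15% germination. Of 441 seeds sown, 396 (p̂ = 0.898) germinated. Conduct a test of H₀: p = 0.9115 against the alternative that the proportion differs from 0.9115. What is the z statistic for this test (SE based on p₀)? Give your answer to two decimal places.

p̂ = 396/441 = 0.8980.
Under H₀, SE = √(0.9115·0.0885/441) = √(0.00018292) = 0.0135.
z = (0.8980 − 0.9115)/0.0135 = -0.0135/0.0135 = -1.00.

z = -1.00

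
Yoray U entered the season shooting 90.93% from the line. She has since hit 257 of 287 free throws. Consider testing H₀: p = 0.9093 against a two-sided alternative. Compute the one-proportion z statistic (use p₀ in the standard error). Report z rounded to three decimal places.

p̂ = 257/287 = 0.89547.
Standard error under H₀: √(0.9093×0.0907/287) = 0.01695.
z = (0.89547 − 0.9093)/0.01695 = -0.01383/0.01695 = -0.816.
p-value = 2·P(Z > 0.816) ≈ 0.4146.

z = -0.816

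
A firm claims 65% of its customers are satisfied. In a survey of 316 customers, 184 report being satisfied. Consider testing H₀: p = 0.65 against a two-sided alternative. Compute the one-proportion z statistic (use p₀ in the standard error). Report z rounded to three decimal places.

p̂ = 184/316 = 0.58228.
Under H₀, SE = √(0.65·0.35/316) = √(0.000719937) = 0.02683.
z = (0.58228 − 0.65)/0.02683 = -0.06772/0.02683 = -2.524.
Two-sided p-value ≈ 2·Φ(−2.524) = 0.0116.

z = -2.524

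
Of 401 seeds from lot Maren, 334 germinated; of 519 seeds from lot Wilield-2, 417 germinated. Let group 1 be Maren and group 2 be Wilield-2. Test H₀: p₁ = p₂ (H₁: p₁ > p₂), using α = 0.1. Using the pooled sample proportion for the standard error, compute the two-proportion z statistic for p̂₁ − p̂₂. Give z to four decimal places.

p̂₁ = 334/401 ≈ 0.8329177, p̂₂ = 417/519 ≈ 0.8034682.
Pooled p̂ = (334+417)/(401+519) = 751/920 = 0.8163043.
SE = √(0.149952 × 0.00442055) = 0.0257462.
z = (0.8329177 − 0.8034682)/0.0257462 = 0.0294495/0.0257462 = 1.1438.
p-value = P(Z > 1.144) ≈ 0.1263. With α = 0.1, fail to reject H₀.

z = 1.1438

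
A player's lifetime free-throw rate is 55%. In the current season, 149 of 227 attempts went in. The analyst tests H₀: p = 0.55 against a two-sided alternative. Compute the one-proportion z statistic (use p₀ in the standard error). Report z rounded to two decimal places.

z = 3.22

p̂ = 149/227 = 0.6564.
Under H₀, SE = √(0.55·0.45/227) = √(0.00109031) = 0.0330.
z = (0.6564 − 0.55)/0.0330 = 0.1064/0.0330 = 3.22.
p-value = 2·P(Z > 3.222) ≈ 0.0013.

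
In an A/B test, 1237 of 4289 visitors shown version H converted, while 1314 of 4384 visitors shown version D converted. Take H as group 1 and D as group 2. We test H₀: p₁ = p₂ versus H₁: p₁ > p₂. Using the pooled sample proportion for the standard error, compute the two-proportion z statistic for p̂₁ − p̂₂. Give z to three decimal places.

p̂₁ = 1237/4289 ≈ 0.28841, p̂₂ = 1314/4384 ≈ 0.29973.
Pooled p̂ = (1237+1314)/(4289+4384) = 2551/8673 = 0.29413.
SE = √(0.207618 × 0.000461257) = 0.00979.
z = (0.28841 − 0.29973)/0.00979 = -0.01132/0.00979 = -1.156.
p-value = P(Z > -1.156) ≈ 0.8762.

z = -1.156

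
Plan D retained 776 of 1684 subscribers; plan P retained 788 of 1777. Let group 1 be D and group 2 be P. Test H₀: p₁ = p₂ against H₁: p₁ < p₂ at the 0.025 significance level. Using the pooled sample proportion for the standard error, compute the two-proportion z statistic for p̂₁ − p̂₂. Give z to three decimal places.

p̂₁ = 776/1684 = 0.46081, p̂₂ = 788/1777 = 0.44344.
Pooled p̂ = (776+788)/(1684+1777) = 1564/3461 = 0.45189.
SE = √(0.247686 × 0.00115657) = 0.01693.
z = (0.46081 − 0.44344)/0.01693 = 0.01737/0.01693 = 1.026.
p-value = P(Z < 1.026) ≈ 0.8475; since p > α = 0.025, fail to reject H₀.

z = 1.026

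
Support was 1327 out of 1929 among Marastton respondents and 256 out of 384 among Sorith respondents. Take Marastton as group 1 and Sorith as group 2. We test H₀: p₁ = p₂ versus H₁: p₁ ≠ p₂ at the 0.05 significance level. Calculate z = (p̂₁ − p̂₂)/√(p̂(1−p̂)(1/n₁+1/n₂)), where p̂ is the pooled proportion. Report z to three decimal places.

p̂₁ = 1327/1929 ≈ 0.68792, p̂₂ = 256/384 ≈ 0.66667.
Pooled p̂ = (1327+256)/(1929+384) = 1583/2313 = 0.68439.
SE = √(p̂(1−p̂)(1/n₁+1/n₂)) = √(0.68439·0.31561·0.00312257) = √(0.000674473) = 0.02597.
z = (0.68792 − 0.66667)/0.02597 = 0.02125/0.02597 = 0.818.
p-value = 2·P(Z > 0.818) ≈ 0.4131. With α = 0.05, fail to reject H₀.

z = 0.818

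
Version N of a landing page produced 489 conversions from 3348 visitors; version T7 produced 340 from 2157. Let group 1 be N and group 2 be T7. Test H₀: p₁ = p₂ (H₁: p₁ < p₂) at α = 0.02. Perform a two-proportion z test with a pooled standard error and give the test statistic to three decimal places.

p̂₁ = 489/3348 = 0.14606, p̂₂ = 340/2157 = 0.15763.
Pooled p̂ = (489+340)/(3348+2157) = 829/5505 = 0.15059.
SE = √(0.127913 × 0.000762293) = 0.00987.
z = (0.14606 − 0.15763)/0.00987 = -0.01157/0.00987 = -1.172.
p-value = P(Z < -1.172) ≈ 0.1207, so at α = 0.02 we fail to reject H₀.

z = -1.172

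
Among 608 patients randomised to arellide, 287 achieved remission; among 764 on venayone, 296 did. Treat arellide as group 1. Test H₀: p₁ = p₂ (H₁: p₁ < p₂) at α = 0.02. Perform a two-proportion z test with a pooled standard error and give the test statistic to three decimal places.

p̂₁ = 287/608 ≈ 0.47204, p̂₂ = 296/764 ≈ 0.38743.
Pooled p̂ = (287+296)/(608+764) = 583/1372 = 0.42493.
SE = √(0.244364 × 0.00295364) = 0.02687.
z = (0.47204 − 0.38743)/0.02687 = 0.08461/0.02687 = 3.149.
p-value = P(Z < 3.149) ≈ 0.9992. With α = 0.02, fail to reject H₀.

z = 3.149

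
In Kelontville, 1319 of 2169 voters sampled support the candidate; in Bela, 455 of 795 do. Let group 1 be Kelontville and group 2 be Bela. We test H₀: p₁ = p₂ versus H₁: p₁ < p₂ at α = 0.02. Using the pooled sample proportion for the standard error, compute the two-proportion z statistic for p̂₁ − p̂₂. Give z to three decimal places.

z = 1.761

p̂₁ = 1319/2169 = 0.60811, p̂₂ = 455/795 = 0.57233.
Pooled p̂ = (1319+455)/(2169+795) = 1774/2964 = 0.59852.
SE = √(p̂(1−p̂)(1/n₁+1/n₂)) = √(0.59852·0.40148·0.0017189) = √(0.000413043) = 0.02032.
z = (0.60811 − 0.57233)/0.02032 = 0.03578/0.02032 = 1.761.
p-value = P(Z < 1.761) ≈ 0.9609, so at α = 0.02 we fail to reject H₀.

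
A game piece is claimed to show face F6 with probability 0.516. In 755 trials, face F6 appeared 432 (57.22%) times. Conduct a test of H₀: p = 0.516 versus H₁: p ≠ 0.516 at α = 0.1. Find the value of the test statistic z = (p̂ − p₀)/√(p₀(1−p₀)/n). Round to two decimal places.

p̂ = 432/755 ≈ 0.5722.
SE = √(p₀(1−p₀)/n) = √(0.24974/755) = 0.0182.
z = (0.5722 − 0.516)/0.0182 = 0.0562/0.0182 = 3.09.
Two-sided p-value ≈ 2·Φ(−3.089) = 0.0020, so at α = 0.1 we reject H₀.

z = 3.09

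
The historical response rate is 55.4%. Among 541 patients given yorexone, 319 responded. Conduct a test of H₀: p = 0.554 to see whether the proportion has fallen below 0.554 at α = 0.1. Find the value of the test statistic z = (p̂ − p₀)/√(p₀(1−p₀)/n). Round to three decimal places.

z = 1.668

p̂ = 319/541 = 0.58965.
Standard error under H₀: √(0.554×0.446/541) = 0.02137.
z = (0.58965 − 0.554)/0.02137 = 0.03565/0.02137 = 1.668.
p-value = P(Z < 1.668) ≈ 0.9524, so at α = 0.1 we fail to reject H₀.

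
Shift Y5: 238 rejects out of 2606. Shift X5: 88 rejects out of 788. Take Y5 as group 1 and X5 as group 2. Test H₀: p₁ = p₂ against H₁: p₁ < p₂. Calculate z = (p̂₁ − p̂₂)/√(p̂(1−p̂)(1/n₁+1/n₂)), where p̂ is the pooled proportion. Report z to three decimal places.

z = -1.699

p̂₁ = 238/2606 ≈ 0.09133, p̂₂ = 88/788 ≈ 0.11168.
Pooled p̂ = (238+88)/(2606+788) = 326/3394 = 0.09605.
SE = √(p̂(1−p̂)(1/n₁+1/n₂)) = √(0.09605·0.90395·0.00165277) = √(0.000143503) = 0.01198.
z = (0.09133 − 0.11168)/0.01198 = -0.02035/0.01198 = -1.699.
p-value = P(Z < -1.699) ≈ 0.0447.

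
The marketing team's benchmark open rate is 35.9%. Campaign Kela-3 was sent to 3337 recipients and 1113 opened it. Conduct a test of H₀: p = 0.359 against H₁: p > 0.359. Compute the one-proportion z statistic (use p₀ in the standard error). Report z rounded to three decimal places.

z = -3.067

p̂ = 1113/3337 = 0.333533.
Under H₀, SE = √(0.359·0.641/3337) = √(6.89598e-05) = 0.008304.
z = (0.333533 − 0.359)/0.008304 = -0.025467/0.008304 = -3.067.
p-value = P(Z > -3.067) ≈ 0.9989.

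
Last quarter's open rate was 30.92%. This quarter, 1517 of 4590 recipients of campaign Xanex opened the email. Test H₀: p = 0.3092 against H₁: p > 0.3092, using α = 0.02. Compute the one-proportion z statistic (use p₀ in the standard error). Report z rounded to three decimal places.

z = 3.123

p̂ = 1517/4590 ≈ 0.33050.
Standard error under H₀: √(0.3092×0.6908/4590) = 0.00682.
z = (0.33050 − 0.3092)/0.00682 = 0.02130/0.00682 = 3.123.
p-value = P(Z > 3.123) ≈ 0.0009, so at α = 0.02 we reject H₀.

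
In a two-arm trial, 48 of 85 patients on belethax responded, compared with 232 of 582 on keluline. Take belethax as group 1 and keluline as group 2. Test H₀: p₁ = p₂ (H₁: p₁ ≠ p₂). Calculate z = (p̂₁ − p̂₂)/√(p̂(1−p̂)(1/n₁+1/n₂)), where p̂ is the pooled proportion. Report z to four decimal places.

z = 2.8981

p̂₁ = 48/85 ≈ 0.564706, p̂₂ = 232/582 ≈ 0.398625.
Pooled p̂ = (48+232)/(85+582) = 280/667 = 0.419790.
SE = √(p̂(1−p̂)(1/n₁+1/n₂)) = √(0.419790·0.580210·0.0134829) = √(0.00328399) = 0.057306.
z = (0.564706 − 0.398625)/0.057306 = 0.166081/0.057306 = 2.8981.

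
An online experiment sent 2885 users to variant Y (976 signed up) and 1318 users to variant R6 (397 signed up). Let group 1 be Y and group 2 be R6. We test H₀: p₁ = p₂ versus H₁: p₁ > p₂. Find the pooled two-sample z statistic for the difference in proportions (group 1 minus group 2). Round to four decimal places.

p̂₁ = 976/2885 = 0.338302, p̂₂ = 397/1318 = 0.301214.
Pooled p̂ = (976+397)/(2885+1318) = 1373/4203 = 0.326671.
SE = √(p̂(1−p̂)(1/n₁+1/n₂)) = √(0.326671·0.673329·0.00110535) = √(0.000243129) = 0.015593.
z = (0.338302 − 0.301214)/0.015593 = 0.037088/0.015593 = 2.3785.

z = 2.3785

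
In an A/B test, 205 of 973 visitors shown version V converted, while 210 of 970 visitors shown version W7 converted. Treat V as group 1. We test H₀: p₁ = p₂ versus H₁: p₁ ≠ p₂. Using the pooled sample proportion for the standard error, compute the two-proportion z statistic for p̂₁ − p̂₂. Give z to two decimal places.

p̂₁ = 205/973 ≈ 0.2107, p̂₂ = 210/970 ≈ 0.2165.
Pooled p̂ = (205+210)/(973+970) = 415/1943 = 0.2136.
SE = √(0.167968 × 0.00205868) = 0.0186.
z = (0.2107 − 0.2165)/0.0186 = -0.0058/0.0186 = -0.31.

z = -0.31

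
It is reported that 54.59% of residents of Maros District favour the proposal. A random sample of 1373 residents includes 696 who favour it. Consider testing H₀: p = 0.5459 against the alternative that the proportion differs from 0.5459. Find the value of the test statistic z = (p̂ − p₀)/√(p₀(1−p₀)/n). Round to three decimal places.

p̂ = 696/1373 = 0.506919.
Under H₀, SE = √(0.5459·0.4541/1373) = √(0.000180549) = 0.013437.
z = (0.506919 − 0.5459)/0.013437 = -0.038981/0.013437 = -2.901.
Two-sided p-value ≈ 2·Φ(−2.901) = 0.0037.

z = -2.901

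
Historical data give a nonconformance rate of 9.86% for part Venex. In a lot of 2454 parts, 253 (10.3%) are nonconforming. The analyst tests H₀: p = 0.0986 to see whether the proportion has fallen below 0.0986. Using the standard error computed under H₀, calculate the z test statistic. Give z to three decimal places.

p̂ = 253/2454 = 0.103097.
SE = √(p₀(1−p₀)/n) = √(0.088878/2454) = 0.006018.
z = (0.103097 − 0.0986)/0.006018 = 0.004497/0.006018 = 0.747.
p-value = P(Z < 0.747) ≈ 0.7725.

z = 0.747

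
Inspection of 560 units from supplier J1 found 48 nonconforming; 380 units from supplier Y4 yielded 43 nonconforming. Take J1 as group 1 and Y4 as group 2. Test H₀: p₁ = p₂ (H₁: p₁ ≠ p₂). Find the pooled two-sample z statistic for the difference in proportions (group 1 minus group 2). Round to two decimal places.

p̂₁ = 48/560 = 0.0857, p̂₂ = 43/380 = 0.1132.
Pooled p̂ = (48+43)/(560+380) = 91/940 = 0.0968.
SE = √(0.0874366 × 0.00441729) = 0.0197.
z = (0.0857 − 0.1132)/0.0197 = -0.0275/0.0197 = -1.40.

z = -1.40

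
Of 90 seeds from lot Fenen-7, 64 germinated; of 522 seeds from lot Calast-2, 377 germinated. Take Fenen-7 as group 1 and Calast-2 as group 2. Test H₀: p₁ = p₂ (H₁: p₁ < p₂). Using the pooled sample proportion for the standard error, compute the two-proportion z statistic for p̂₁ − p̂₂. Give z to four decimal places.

p̂₁ = 64/90 ≈ 0.711111, p̂₂ = 377/522 ≈ 0.722222.
Pooled p̂ = (64+377)/(90+522) = 441/612 = 0.720588.
SE = √(0.201341 × 0.0130268) = 0.051214.
z = (0.711111 − 0.722222)/0.051214 = -0.011111/0.051214 = -0.2170.

z = -0.2170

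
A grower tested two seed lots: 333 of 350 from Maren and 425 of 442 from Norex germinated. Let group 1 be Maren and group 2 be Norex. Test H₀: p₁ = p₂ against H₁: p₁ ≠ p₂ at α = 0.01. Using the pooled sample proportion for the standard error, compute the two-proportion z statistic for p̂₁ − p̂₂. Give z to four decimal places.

p̂₁ = 333/350 ≈ 0.9514286, p̂₂ = 425/442 ≈ 0.9615385.
Pooled p̂ = (333+425)/(350+442) = 758/792 = 0.9570707.
SE = √(0.0410864 × 0.00511959) = 0.0145033.
z = (0.9514286 − 0.9615385)/0.0145033 = -0.0101099/0.0145033 = -0.6971.
p-value = 2·P(Z > 0.697) ≈ 0.4858, so at α = 0.01 we fail to reject H₀.

z = -0.6971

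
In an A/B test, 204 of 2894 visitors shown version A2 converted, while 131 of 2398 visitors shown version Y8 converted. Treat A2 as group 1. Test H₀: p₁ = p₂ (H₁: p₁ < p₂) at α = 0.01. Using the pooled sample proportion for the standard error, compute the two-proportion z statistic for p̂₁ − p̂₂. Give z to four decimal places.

z = 2.3589

p̂₁ = 204/2894 ≈ 0.0704907, p̂₂ = 131/2398 ≈ 0.0546289.
Pooled p̂ = (204+131)/(2894+2398) = 335/5292 = 0.0633031.
SE = √(0.0592958 × 0.000762557) = 0.0067243.
z = (0.0704907 − 0.0546289)/0.0067243 = 0.0158618/0.0067243 = 2.3589.
p-value = P(Z < 2.359) ≈ 0.9908; since p > α = 0.01, fail to reject H₀.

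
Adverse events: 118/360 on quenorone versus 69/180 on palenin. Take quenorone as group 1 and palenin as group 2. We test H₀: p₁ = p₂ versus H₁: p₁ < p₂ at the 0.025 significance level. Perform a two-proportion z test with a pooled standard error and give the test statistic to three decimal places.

z = -1.279

p̂₁ = 118/360 = 0.32778, p̂₂ = 69/180 = 0.38333.
Pooled p̂ = (118+69)/(360+180) = 187/540 = 0.34630.
SE = √(0.226375 × 0.00833333) = 0.04343.
z = (0.32778 − 0.38333)/0.04343 = -0.05555/0.04343 = -1.279.
p-value = P(Z < -1.279) ≈ 0.1004, so at α = 0.025 we fail to reject H₀.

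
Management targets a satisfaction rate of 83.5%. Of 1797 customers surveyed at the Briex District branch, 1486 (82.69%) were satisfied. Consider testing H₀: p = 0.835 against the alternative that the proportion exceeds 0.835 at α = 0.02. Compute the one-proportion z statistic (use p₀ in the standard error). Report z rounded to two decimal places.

z = -0.92

p̂ = 1486/1797 = 0.8269.
Standard error under H₀: √(0.835×0.165/1797) = 0.0088.
z = (0.8269 − 0.835)/0.0088 = -0.0081/0.0088 = -0.92.
p-value = P(Z > -0.921) ≈ 0.8215. With α = 0.02, fail to reject H₀.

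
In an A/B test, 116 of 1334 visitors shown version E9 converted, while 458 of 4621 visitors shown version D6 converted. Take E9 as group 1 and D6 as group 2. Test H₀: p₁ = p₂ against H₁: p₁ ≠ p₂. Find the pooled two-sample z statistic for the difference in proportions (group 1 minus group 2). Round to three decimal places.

p̂₁ = 116/1334 ≈ 0.08696, p̂₂ = 458/4621 ≈ 0.09911.
Pooled p̂ = (116+458)/(1334+4621) = 574/5955 = 0.09639.
SE = √(p̂(1−p̂)(1/n₁+1/n₂)) = √(0.09639·0.90361·0.000966029) = √(8.41398e-05) = 0.00917.
z = (0.08696 − 0.09911)/0.00917 = -0.01215/0.00917 = -1.325.

z = -1.325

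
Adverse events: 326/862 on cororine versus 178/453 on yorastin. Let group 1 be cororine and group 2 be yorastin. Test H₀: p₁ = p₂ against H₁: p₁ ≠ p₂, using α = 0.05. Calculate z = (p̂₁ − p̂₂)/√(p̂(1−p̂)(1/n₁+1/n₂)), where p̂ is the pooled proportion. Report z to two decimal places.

z = -0.52

p̂₁ = 326/862 = 0.3782, p̂₂ = 178/453 = 0.3929.
Pooled p̂ = (326+178)/(862+453) = 504/1315 = 0.3833.
SE = √(p̂(1−p̂)(1/n₁+1/n₂)) = √(0.3833·0.6167·0.0033676) = √(0.000796013) = 0.0282.
z = (0.3782 − 0.3929)/0.0282 = -0.0147/0.0282 = -0.52.
p-value = 2·P(Z > 0.523) ≈ 0.6012; since p > α = 0.05, fail to reject H₀.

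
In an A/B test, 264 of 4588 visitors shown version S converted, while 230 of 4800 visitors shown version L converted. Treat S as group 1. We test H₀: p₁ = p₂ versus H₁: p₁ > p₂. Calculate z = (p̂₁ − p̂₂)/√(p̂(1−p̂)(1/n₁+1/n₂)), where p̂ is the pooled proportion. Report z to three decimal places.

p̂₁ = 264/4588 = 0.057541, p̂₂ = 230/4800 = 0.047917.
Pooled p̂ = (264+230)/(4588+4800) = 494/9388 = 0.052620.
SE = √(0.0498515 × 0.000426293) = 0.004610.
z = (0.057541 − 0.047917)/0.004610 = 0.009624/0.004610 = 2.088.

z = 2.088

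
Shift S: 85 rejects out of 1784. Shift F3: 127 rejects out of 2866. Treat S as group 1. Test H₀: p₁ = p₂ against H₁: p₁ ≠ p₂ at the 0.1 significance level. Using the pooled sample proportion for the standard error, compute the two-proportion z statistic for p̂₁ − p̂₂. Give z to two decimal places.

p̂₁ = 85/1784 = 0.04765, p̂₂ = 127/2866 = 0.04431.
Pooled p̂ = (85+127)/(1784+2866) = 212/4650 = 0.04559.
SE = √(0.0435128 × 0.000909456) = 0.00629.
z = (0.04765 − 0.04431)/0.00629 = 0.00334/0.00629 = 0.53.
Two-sided p-value ≈ 2·Φ(−0.530) = 0.5962. With α = 0.1, fail to reject H₀.

z = 0.53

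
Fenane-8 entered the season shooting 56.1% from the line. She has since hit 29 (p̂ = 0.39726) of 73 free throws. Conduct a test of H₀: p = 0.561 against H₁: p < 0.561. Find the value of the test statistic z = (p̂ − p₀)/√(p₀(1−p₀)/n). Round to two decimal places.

p̂ = 29/73 = 0.3973.
Standard error under H₀: √(0.561×0.439/73) = 0.0581.
z = (0.3973 − 0.561)/0.0581 = -0.1637/0.0581 = -2.82.
p-value = P(Z < -2.819) ≈ 0.0024.

z = -2.82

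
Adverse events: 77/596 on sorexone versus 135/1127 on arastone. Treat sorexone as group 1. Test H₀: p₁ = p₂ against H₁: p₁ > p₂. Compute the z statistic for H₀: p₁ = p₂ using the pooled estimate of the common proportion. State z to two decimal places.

p̂₁ = 77/596 = 0.1292, p̂₂ = 135/1127 = 0.1198.
Pooled p̂ = (77+135)/(596+1127) = 212/1723 = 0.1230.
SE = √(0.107902 × 0.00256516) = 0.0166.
z = (0.1292 − 0.1198)/0.0166 = 0.0094/0.0166 = 0.57.
p-value = P(Z > 0.565) ≈ 0.2859.

z = 0.57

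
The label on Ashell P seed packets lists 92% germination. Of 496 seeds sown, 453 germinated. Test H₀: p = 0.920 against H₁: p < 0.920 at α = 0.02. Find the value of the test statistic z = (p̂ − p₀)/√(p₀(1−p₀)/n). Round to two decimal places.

z = -0.55

p̂ = 453/496 = 0.9133.
SE = √(p₀(1−p₀)/n) = √(0.0736/496) = 0.0122.
z = (0.9133 − 0.92)/0.0122 = -0.0067/0.0122 = -0.55.
p-value = P(Z < -0.549) ≈ 0.2913. With α = 0.02, fail to reject H₀.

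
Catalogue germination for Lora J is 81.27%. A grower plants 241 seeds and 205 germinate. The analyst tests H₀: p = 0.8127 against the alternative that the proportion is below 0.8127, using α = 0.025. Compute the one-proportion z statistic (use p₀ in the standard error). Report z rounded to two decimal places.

z = 1.51

p̂ = 205/241 = 0.8506.
SE = √(p₀(1−p₀)/n) = √(0.15222/241) = 0.0251.
z = (0.8506 − 0.8127)/0.0251 = 0.0379/0.0251 = 1.51.
p-value = P(Z < 1.509) ≈ 0.9343. With α = 0.025, fail to reject H₀.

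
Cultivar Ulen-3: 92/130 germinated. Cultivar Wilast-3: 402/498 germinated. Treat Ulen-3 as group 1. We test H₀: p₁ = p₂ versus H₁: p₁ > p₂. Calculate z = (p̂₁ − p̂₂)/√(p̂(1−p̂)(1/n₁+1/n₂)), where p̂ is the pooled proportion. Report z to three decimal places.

p̂₁ = 92/130 = 0.70769, p̂₂ = 402/498 = 0.80723.
Pooled p̂ = (92+402)/(130+498) = 494/628 = 0.78662.
SE = √(0.167847 × 0.00970034) = 0.04035.
z = (0.70769 − 0.80723)/0.04035 = -0.09954/0.04035 = -2.467.
p-value = P(Z > -2.467) ≈ 0.9932.

z = -2.467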